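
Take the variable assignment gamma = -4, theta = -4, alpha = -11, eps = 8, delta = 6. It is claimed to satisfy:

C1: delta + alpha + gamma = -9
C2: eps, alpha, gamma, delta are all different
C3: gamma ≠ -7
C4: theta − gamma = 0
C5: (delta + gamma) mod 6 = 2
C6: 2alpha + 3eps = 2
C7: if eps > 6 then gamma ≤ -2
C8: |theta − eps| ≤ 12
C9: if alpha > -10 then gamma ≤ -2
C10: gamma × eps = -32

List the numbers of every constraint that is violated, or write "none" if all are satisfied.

All constraints are satisfied.

C1: delta + alpha + gamma = 6 + (-11) + (-4) = -9 — holds.
C2: values 8, -11, -4, 6 are pairwise distinct — holds.
C3: gamma = -4, and -4 ≠ -7 — holds.
C4: theta − gamma = -4 − (-4) = 0 — holds.
C5: delta + gamma = 2; 2 mod 6 = 2 — holds.
C6: 2alpha + 3eps = 2(-11) + 3(8) = 2 — holds.
C7: eps = 8 > 6, so we need gamma ≤ -2; gamma = -4 ≤ -2 — holds.
C8: |-4 − 8| = 12; 12 ≤ 12 — holds.
C9: alpha = -11, not > -10; antecedent false, conditional vacuously true — holds.
C10: gamma × eps = -4 × 8 = -32 — holds.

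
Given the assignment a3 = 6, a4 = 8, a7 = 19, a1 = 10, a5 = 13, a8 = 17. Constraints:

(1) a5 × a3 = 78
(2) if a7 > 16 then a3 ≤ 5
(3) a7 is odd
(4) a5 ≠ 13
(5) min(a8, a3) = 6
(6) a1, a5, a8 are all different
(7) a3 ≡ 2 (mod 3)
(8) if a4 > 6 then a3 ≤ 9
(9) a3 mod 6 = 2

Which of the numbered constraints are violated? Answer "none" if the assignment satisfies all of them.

Constraints 2, 4, 7, 9 are violated.

(1) a5 × a3 = 13 × 6 = 78 — OK.
(2) a7 = 19 > 16, so we need a3 ≤ 5; but a3 = 6 > 5 — violated.
(3) a7 = 19 is odd — OK.
(4) a5 = 13, but 13 is required to differ — violated.
(5) min(17, 6) = 6 — OK.
(6) values 10, 13, 17 are pairwise distinct — OK.
(7) 6 mod 3 = 0, not 2 — violated.
(8) a4 = 8 > 6, so we need a3 ≤ 9; a3 = 6 ≤ 9 — OK.
(9) 6 mod 6 = 0, not 2 — violated.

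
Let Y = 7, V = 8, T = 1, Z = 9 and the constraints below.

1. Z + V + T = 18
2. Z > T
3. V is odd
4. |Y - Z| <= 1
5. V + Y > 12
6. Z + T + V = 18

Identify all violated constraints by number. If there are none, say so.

Constraints 3, 4 are violated.

1. Z + V + T = 9 + 8 + 1 = 18  ✓
2. Z = 9, T = 1; 9 > 1  ✓
3. V = 8 is even  ✗
4. |7 - 9| = 2; 2 > 1, exceeds bound 1  ✗
5. V + Y = 8 + 7 = 15; 15 > 12  ✓
6. Z + T + V = 9 + 1 + 8 = 18  ✓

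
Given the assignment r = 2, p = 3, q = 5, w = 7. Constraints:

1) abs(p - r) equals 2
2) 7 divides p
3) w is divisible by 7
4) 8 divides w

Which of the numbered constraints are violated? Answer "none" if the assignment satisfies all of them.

Constraints 1, 2, 4 do not hold.

1) abs(3 - 2) = 1, not 2 — violated.
2) 3 = 7*0 + 3, so 7 does not divide 3 — violated.
3) 7 / 7 = 1, so 7 divides 7 — OK.
4) 7 = 8*0 + 7, so 8 does not divide 7 — violated.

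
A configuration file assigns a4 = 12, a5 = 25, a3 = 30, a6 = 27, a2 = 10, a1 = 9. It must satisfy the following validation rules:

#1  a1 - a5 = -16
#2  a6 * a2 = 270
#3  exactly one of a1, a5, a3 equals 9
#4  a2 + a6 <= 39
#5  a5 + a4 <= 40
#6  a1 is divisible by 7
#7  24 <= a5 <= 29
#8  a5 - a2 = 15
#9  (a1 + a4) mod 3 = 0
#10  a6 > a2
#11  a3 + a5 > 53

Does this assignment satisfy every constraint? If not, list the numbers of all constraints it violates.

#1 a1 - a5 = 9 - 25 = -16  OK
#2 a6 * a2 = 27 * 10 = 270  OK
#3 a1=9, a5=25, a3=30; 1 of them equals 9  OK
#4 a2 + a6 = 10 + 27 = 37; 37 ≤ 39  OK
#5 a5 + a4 = 25 + 12 = 37; 37 ≤ 40  OK
#6 9 = 7*1 + 2, so 7 does not divide 9  FAIL
#7 a5 = 25 lies in [24, 29]  OK
#8 a5 - a2 = 25 - 10 = 15  OK
#9 a1 + a4 = 21; 21 mod 3 = 0  OK
#10 a6 = 27, a2 = 10; 27 > 10  OK
#11 a3 + a5 = 30 + 25 = 55; 55 > 53  OK

No — constraint 6 is not satisfied.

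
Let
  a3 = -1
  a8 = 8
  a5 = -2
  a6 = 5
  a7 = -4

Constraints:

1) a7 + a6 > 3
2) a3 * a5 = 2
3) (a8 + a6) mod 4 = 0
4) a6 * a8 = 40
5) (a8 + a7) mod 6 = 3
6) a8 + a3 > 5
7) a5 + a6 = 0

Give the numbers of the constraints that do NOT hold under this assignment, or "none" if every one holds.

1) a7 + a6 = -4 + 5 = 1; 1 ≤ 3, bound 3 not met  false
2) a3 * a5 = -1 * (-2) = 2  true
3) a8 + a6 = 13; 13 mod 4 = 1, not 0  false
4) a6 * a8 = 5 * 8 = 40  true
5) a8 + a7 = 4; 4 mod 6 = 4, not 3  false
6) a8 + a3 = 8 + (-1) = 7; 7 > 5  true
7) a5 + a6 = -2 + 5 = 3, not 0  false

No — constraints 1, 3, 5, and 7 are not satisfied.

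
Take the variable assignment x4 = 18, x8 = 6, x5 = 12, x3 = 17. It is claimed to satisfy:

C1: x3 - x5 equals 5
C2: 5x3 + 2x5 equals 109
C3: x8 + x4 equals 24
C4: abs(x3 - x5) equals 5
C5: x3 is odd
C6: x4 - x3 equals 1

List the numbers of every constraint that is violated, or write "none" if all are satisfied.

C1: x3 - x5 = 17 - 12 = 5 — OK.
C2: 5x3 + 2x5 = 5(17) + 2(12) = 109 — OK.
C3: x8 + x4 = 6 + 18 = 24 — OK.
C4: abs(17 - 12) = 5 — OK.
C5: x3 = 17 is odd — OK.
C6: x4 - x3 = 18 - 17 = 1 — OK.

All constraints are satisfied.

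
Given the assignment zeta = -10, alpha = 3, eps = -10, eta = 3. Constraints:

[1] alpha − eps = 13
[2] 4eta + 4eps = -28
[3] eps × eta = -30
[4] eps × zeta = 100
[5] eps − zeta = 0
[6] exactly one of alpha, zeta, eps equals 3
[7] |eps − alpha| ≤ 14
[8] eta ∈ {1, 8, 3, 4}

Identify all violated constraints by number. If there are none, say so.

None — every constraint holds.

[1] alpha − eps = 3 − (-10) = 13 — holds.
[2] 4eta + 4eps = 4(3) + 4(-10) = -28 — holds.
[3] eps × eta = -10 × 3 = -30 — holds.
[4] eps × zeta = -10 × (-10) = 100 — holds.
[5] eps − zeta = -10 − (-10) = 0 — holds.
[6] alpha=3, zeta=-10, eps=-10; 1 of them equals 3 — holds.
[7] |-10 − 3| = 13; 13 ≤ 14 — holds.
[8] eta = 3 is in {1, 8, 3, 4} — holds.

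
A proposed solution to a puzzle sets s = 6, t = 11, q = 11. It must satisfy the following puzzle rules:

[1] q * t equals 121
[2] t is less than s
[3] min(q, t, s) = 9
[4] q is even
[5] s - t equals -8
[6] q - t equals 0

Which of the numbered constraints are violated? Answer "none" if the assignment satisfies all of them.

No — constraints 2, 3, 4, 5 are not satisfied.

[1] q * t = 11 * 11 = 121 — holds.
[2] t = 11, s = 6; 11 ≥ 6 (want <) — does not hold.
[3] min(11, 11, 6) = 6, not 9 — does not hold.
[4] q = 11 is odd — does not hold.
[5] s - t = 6 - 11 = -5, not -8 — does not hold.
[6] q - t = 11 - 11 = 0 — holds.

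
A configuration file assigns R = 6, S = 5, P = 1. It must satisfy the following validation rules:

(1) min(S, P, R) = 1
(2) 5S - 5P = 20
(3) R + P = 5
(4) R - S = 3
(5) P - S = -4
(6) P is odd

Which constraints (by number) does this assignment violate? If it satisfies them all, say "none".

The assignment fails constraints 3, 4.

(1) min(5, 1, 6) = 1 — holds.
(2) 5S - 5P = 5(5) - 5(1) = 20 — holds.
(3) R + P = 6 + 1 = 7, not 5 — fails.
(4) R - S = 6 - 5 = 1, not 3 — fails.
(5) P - S = 1 - 5 = -4 — holds.
(6) P = 1 is odd — holds.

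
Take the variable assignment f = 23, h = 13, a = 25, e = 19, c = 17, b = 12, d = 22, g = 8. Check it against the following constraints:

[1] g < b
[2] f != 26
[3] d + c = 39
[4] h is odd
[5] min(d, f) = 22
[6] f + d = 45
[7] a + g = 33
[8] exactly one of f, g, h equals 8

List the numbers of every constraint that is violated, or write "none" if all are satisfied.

[1] g = 8, b = 12; 8 < 12  OK
[2] f = 23, and 23 ≠ 26  OK
[3] d + c = 22 + 17 = 39  OK
[4] h = 13 is odd  OK
[5] min(22, 23) = 22  OK
[6] f + d = 23 + 22 = 45  OK
[7] a + g = 25 + 8 = 33  OK
[8] f=23, g=8, h=13; 1 of them equals 8  OK

The assignment satisfies every constraint.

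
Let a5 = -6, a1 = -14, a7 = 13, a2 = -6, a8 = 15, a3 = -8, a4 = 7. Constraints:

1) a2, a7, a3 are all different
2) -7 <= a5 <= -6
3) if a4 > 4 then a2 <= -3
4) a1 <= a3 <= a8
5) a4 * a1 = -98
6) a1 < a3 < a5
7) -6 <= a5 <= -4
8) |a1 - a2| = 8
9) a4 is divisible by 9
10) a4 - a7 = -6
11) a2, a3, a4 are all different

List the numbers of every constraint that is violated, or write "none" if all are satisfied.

1) values -6, 13, -8 are pairwise distinct  holds
2) a5 = -6 lies in [-7, -6]  holds
3) a4 = 7 > 4, so we need a2 ≤ -3; a2 = -6 ≤ -3  holds
4) values -14 <= -8 <= 15  holds
5) a4 * a1 = 7 * (-14) = -98  holds
6) values -14 < -8 < -6  holds
7) a5 = -6 lies in [-6, -4]  holds
8) |-14 - (-6)| = 8  holds
9) 7 = 9*0 + 7, so 9 does not divide 7  fails
10) a4 - a7 = 7 - 13 = -6  holds
11) values -6, -8, 7 are pairwise distinct  holds

No — constraint 9 is not satisfied.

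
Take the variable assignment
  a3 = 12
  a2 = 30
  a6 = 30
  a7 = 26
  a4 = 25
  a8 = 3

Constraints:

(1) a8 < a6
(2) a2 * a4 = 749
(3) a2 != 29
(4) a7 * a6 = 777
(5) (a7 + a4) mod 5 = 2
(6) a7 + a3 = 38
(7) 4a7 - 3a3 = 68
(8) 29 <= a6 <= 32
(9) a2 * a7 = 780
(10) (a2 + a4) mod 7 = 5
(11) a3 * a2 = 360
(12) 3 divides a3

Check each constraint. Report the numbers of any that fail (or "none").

(1) a8 = 3, a6 = 30; 3 < 30  ✓
(2) a2 * a4 = 30 * 25 = 750, not 749  ✗
(3) a2 = 30, and 30 ≠ 29  ✓
(4) a7 * a6 = 26 * 30 = 780, not 777  ✗
(5) a7 + a4 = 51; 51 mod 5 = 1, not 2  ✗
(6) a7 + a3 = 26 + 12 = 38  ✓
(7) 4a7 - 3a3 = 4(26) - 3(12) = 68  ✓
(8) a6 = 30 lies in [29, 32]  ✓
(9) a2 * a7 = 30 * 26 = 780  ✓
(10) a2 + a4 = 55; 55 mod 7 = 6, not 5  ✗
(11) a3 * a2 = 12 * 30 = 360  ✓
(12) 12 / 3 = 4, so 3 divides 12  ✓

Constraints 2, 4, 5, 10 do not hold.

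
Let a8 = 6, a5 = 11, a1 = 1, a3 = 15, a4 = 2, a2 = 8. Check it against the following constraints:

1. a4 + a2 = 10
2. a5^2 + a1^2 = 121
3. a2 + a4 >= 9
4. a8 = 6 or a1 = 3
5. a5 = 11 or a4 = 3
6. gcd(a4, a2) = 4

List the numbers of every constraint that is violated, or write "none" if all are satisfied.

1. a4 + a2 = 2 + 8 = 10  ✔
2. a5^2 + a1^2 = 11^2 + 1^2 = 121 + 1 = 122, not 121  ✘
3. a2 + a4 = 8 + 2 = 10; 10 ≥ 9  ✔
4. a8 = 6 = 6 (first disjunct)  ✔
5. a5 = 11 = 11 (first disjunct)  ✔
6. gcd(2, 8) = 2, not 4  ✘

The assignment fails constraints 2, 6.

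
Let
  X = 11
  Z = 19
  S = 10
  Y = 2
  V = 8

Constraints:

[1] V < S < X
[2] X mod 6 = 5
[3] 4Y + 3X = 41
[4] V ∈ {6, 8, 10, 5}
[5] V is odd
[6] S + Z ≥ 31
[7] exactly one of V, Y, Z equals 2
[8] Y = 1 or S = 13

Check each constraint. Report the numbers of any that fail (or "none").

Constraints 5, 6, 8 are violated.

[1] values 8 < 10 < 11 — OK.
[2] 11 mod 6 = 5 — OK.
[3] 4Y + 3X = 4(2) + 3(11) = 41 — OK.
[4] V = 8 is in {6, 8, 10, 5} — OK.
[5] V = 8 is even — violated.
[6] S + Z = 10 + 19 = 29; 29 < 31, bound 31 not met — violated.
[7] V=8, Y=2, Z=19; 1 of them equals 2 — OK.
[8] Y = 2 ≠ 1 and S = 10 ≠ 13; both disjuncts false — violated.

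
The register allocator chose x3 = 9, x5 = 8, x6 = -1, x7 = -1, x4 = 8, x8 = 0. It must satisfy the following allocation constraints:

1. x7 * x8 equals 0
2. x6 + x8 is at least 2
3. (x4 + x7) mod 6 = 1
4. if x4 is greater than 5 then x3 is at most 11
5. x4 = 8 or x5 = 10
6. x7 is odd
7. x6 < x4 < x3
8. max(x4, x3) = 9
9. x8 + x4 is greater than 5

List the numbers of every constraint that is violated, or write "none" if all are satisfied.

The assignment fails constraint 2.

1. x7 * x8 = -1 * 0 = 0 — OK.
2. x6 + x8 = -1 + 0 = -1; -1 < 2, bound 2 not met — violated.
3. x4 + x7 = 7; 7 mod 6 = 1 — OK.
4. x4 = 8 > 5, so we need x3 ≤ 11; x3 = 9 ≤ 11 — OK.
5. x4 = 8 = 8 (first disjunct) — OK.
6. x7 = -1 is odd — OK.
7. values -1 < 8 < 9 — OK.
8. max(8, 9) = 9 — OK.
9. x8 + x4 = 0 + 8 = 8; 8 > 5 — OK.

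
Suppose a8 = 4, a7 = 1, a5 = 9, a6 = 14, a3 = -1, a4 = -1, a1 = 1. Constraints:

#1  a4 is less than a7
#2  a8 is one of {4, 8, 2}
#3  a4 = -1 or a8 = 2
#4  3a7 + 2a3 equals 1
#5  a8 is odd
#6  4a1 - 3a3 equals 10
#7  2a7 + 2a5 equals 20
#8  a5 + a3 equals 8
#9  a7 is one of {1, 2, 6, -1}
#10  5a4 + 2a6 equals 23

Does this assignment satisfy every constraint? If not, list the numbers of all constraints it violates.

Violated: 5 and 6.

#1 a4 = -1, a7 = 1; -1 < 1 — holds.
#2 a8 = 4 is in {4, 8, 2} — holds.
#3 a4 = -1 = -1 (first disjunct) — holds.
#4 3a7 + 2a3 = 3(1) + 2(-1) = 1 — holds.
#5 a8 = 4 is even — fails.
#6 4a1 - 3a3 = 4(1) - 3(-1) = 7, not 10 — fails.
#7 2a7 + 2a5 = 2(1) + 2(9) = 20 — holds.
#8 a5 + a3 = 9 + (-1) = 8 — holds.
#9 a7 = 1 is in {1, 2, 6, -1} — holds.
#10 5a4 + 2a6 = 5(-1) + 2(14) = 23 — holds.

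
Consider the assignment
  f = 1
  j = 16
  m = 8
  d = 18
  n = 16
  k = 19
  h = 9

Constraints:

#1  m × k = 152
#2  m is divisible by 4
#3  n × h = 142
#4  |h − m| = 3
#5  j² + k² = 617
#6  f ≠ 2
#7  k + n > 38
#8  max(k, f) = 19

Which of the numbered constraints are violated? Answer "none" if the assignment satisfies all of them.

#1 m × k = 8 × 19 = 152  true
#2 8 / 4 = 2, so 4 divides 8  true
#3 n × h = 16 × 9 = 144, not 142  false
#4 |9 − 8| = 1, not 3  false
#5 j² + k² = 16² + 19² = 256 + 361 = 617  true
#6 f = 1, and 1 ≠ 2  true
#7 k + n = 19 + 16 = 35; 35 ≤ 38, bound 38 not met  false
#8 max(19, 1) = 19  true

Constraints 3, 4, 7 are violated.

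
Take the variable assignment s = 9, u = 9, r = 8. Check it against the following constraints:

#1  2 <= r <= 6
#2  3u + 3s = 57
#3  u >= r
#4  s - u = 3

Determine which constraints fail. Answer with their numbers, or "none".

Constraints 1, 2, and 4 are violated.

#1 r = 8 is outside [2, 6]  FAIL
#2 3u + 3s = 3(9) + 3(9) = 54, not 57  FAIL
#3 u = 9, r = 8; 9 ≥ 8  OK
#4 s - u = 9 - 9 = 0, not 3  FAIL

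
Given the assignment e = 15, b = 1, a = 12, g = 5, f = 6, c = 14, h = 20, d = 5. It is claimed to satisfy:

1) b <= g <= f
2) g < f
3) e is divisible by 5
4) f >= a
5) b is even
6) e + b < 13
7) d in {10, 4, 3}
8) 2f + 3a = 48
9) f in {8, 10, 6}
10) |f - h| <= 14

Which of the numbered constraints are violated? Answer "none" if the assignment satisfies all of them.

Constraints 4, 5, 6, and 7 do not hold.

1) values 1 <= 5 <= 6  true
2) g = 5, f = 6; 5 < 6  true
3) 15 / 5 = 3, so 5 divides 15  true
4) f = 6, a = 12; 6 < 12 (want ≥)  false
5) b = 1 is odd  false
6) e + b = 15 + 1 = 16; 16 ≥ 13, bound 13 not met  false
7) d = 5 is not in {10, 4, 3}  false
8) 2f + 3a = 2(6) + 3(12) = 48  true
9) f = 6 is in {8, 10, 6}  true
10) |6 - 20| = 14; 14 ≤ 14  true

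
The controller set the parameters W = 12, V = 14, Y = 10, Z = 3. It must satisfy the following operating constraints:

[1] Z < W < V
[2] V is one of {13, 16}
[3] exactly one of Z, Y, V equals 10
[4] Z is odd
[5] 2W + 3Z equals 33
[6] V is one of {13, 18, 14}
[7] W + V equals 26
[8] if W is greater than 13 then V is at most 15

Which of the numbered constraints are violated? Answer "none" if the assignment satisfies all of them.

[1] values 3 < 12 < 14  true
[2] V = 14 is not in {13, 16}  false
[3] Z=3, Y=10, V=14; 1 of them equals 10  true
[4] Z = 3 is odd  true
[5] 2W + 3Z = 2(12) + 3(3) = 33  true
[6] V = 14 is in {13, 18, 14}  true
[7] W + V = 12 + 14 = 26  true
[8] W = 12, not > 13; antecedent false, conditional vacuously true  true

Constraint 2 is violated.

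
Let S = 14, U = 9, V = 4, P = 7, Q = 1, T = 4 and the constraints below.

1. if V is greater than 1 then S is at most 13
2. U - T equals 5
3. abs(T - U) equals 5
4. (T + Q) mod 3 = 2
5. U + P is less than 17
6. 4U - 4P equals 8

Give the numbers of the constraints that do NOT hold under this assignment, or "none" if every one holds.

1. V = 4 > 1, so we need S ≤ 13; but S = 14 > 13 — violated.
2. U - T = 9 - 4 = 5 — satisfied.
3. abs(4 - 9) = 5 — satisfied.
4. T + Q = 5; 5 mod 3 = 2 — satisfied.
5. U + P = 9 + 7 = 16; 16 < 17 — satisfied.
6. 4U - 4P = 4(9) - 4(7) = 8 — satisfied.

Constraint 1 does not hold.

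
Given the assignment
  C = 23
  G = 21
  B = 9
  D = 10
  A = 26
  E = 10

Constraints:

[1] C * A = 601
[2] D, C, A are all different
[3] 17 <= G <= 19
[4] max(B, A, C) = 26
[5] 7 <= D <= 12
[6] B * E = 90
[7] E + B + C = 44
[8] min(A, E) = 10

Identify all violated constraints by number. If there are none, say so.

No — constraints 1, 3, 7 are not satisfied.

[1] C * A = 23 * 26 = 598, not 601 — fails.
[2] values 10, 23, 26 are pairwise distinct — holds.
[3] G = 21 is outside [17, 19] — fails.
[4] max(9, 26, 23) = 26 — holds.
[5] D = 10 lies in [7, 12] — holds.
[6] B * E = 9 * 10 = 90 — holds.
[7] E + B + C = 10 + 9 + 23 = 42, not 44 — fails.
[8] min(26, 10) = 10 — holds.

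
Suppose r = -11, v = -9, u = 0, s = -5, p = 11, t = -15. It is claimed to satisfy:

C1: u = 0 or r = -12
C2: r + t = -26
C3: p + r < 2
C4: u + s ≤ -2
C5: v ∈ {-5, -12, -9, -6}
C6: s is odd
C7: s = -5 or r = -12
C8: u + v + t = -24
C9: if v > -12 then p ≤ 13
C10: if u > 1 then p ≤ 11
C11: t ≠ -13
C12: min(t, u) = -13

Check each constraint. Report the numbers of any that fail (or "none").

C1: u = 0 = 0 (first disjunct) — holds.
C2: r + t = -11 + (-15) = -26 — holds.
C3: p + r = 11 + (-11) = 0; 0 < 2 — holds.
C4: u + s = 0 + (-5) = -5; -5 ≤ -2 — holds.
C5: v = -9 is in {-5, -12, -9, -6} — holds.
C6: s = -5 is odd — holds.
C7: s = -5 = -5 (first disjunct) — holds.
C8: u + v + t = 0 + (-9) + (-15) = -24 — holds.
C9: v = -9 > -12, so we need p ≤ 13; p = 11 ≤ 13 — holds.
C10: u = 0, not > 1; antecedent false, conditional vacuously true — holds.
C11: t = -15, and -15 ≠ -13 — holds.
C12: min(-15, 0) = -15, not -13 — fails.

Constraint 12 is violated.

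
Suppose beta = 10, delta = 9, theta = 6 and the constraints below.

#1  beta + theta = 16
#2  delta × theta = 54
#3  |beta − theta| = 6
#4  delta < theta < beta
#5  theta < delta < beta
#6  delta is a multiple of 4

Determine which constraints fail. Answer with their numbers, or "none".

Violated: 3, 4, and 6.

#1 beta + theta = 10 + 6 = 16  holds
#2 delta × theta = 9 × 6 = 54  holds
#3 |10 − 6| = 4, not 6  fails
#4 values 9, 6, 10; delta = 9 is not < theta = 6  fails
#5 values 6 < 9 < 10  holds
#6 9 = 4×2 + 1, so 4 does not divide 9  fails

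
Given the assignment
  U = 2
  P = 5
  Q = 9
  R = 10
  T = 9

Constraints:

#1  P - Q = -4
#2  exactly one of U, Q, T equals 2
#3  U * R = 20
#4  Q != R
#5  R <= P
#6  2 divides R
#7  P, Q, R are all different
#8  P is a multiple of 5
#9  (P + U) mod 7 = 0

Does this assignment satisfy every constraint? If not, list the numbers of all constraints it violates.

#1 P - Q = 5 - 9 = -4  holds
#2 U=2, Q=9, T=9; 1 of them equals 2  holds
#3 U * R = 2 * 10 = 20  holds
#4 Q = 9, R = 10; distinct  holds
#5 R = 10, P = 5; 10 > 5 (want ≤)  fails
#6 10 / 2 = 5, so 2 divides 10  holds
#7 values 5, 9, 10 are pairwise distinct  holds
#8 5 / 5 = 1, so 5 divides 5  holds
#9 P + U = 7; 7 mod 7 = 0  holds

Constraint 5 is violated.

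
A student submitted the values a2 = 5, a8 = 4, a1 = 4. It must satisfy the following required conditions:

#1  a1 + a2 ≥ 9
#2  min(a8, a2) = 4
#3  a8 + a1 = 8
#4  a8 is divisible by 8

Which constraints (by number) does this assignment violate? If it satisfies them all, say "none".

Constraint 4 is violated.

#1 a1 + a2 = 4 + 5 = 9; 9 ≥ 9  ✓
#2 min(4, 5) = 4  ✓
#3 a8 + a1 = 4 + 4 = 8  ✓
#4 4 = 8×0 + 4, so 8 does not divide 4  ✗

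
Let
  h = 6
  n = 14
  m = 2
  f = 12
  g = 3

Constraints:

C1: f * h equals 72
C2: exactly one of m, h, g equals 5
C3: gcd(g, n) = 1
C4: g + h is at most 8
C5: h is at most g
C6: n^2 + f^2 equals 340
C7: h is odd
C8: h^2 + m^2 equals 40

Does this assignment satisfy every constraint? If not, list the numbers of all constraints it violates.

Constraints 2, 4, 5, and 7 are violated.

C1: f * h = 12 * 6 = 72 — holds.
C2: m=2, h=6, g=3; 0 of them equal 5, not exactly one — does not hold.
C3: gcd(3, 14) = 1 — holds.
C4: g + h = 3 + 6 = 9; 9 > 8, bound 8 not met — does not hold.
C5: h = 6, g = 3; 6 > 3 (want ≤) — does not hold.
C6: n^2 + f^2 = 14^2 + 12^2 = 196 + 144 = 340 — holds.
C7: h = 6 is even — does not hold.
C8: h^2 + m^2 = 6^2 + 2^2 = 36 + 4 = 40 — holds.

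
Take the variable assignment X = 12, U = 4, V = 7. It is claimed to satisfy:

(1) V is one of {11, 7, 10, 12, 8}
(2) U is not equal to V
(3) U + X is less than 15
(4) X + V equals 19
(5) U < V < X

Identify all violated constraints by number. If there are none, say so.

(1) V = 7 is in {11, 7, 10, 12, 8}  ✔
(2) U = 4, V = 7; distinct  ✔
(3) U + X = 4 + 12 = 16; 16 ≥ 15, bound 15 not met  ✘
(4) X + V = 12 + 7 = 19  ✔
(5) values 4 < 7 < 12  ✔

Constraint 3 is violated.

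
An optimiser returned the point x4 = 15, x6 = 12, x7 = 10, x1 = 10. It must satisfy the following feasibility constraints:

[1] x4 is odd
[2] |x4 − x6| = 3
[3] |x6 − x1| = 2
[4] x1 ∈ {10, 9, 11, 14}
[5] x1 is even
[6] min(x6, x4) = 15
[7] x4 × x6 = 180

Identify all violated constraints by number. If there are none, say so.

[1] x4 = 15 is odd  true
[2] |15 − 12| = 3  true
[3] |12 − 10| = 2  true
[4] x1 = 10 is in {10, 9, 11, 14}  true
[5] x1 = 10 is even  true
[6] min(12, 15) = 12, not 15  false
[7] x4 × x6 = 15 × 12 = 180  true

Constraint 6 is violated.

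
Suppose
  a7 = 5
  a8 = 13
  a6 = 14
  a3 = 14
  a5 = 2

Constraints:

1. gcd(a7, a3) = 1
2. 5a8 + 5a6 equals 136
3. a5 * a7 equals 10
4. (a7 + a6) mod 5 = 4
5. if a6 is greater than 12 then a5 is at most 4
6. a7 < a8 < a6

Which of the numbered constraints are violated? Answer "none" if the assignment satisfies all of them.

1. gcd(5, 14) = 1  holds
2. 5a8 + 5a6 = 5(13) + 5(14) = 135, not 136  fails
3. a5 * a7 = 2 * 5 = 10  holds
4. a7 + a6 = 19; 19 mod 5 = 4  holds
5. a6 = 14 > 12, so we need a5 ≤ 4; a5 = 2 ≤ 4  holds
6. values 5 < 13 < 14  holds

Constraint 2 does not hold.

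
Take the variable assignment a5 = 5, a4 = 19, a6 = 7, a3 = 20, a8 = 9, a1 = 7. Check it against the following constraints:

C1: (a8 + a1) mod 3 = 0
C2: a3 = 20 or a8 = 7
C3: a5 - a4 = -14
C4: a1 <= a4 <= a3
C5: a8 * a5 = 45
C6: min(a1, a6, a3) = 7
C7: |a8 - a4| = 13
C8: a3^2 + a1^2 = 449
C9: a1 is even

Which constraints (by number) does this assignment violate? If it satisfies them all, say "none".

Constraints 1, 7, 9 are violated.

C1: a8 + a1 = 16; 16 mod 3 = 1, not 0  fails
C2: a3 = 20 = 20 (first disjunct)  holds
C3: a5 - a4 = 5 - 19 = -14  holds
C4: values 7 <= 19 <= 20  holds
C5: a8 * a5 = 9 * 5 = 45  holds
C6: min(7, 7, 20) = 7  holds
C7: |9 - 19| = 10, not 13  fails
C8: a3^2 + a1^2 = 20^2 + 7^2 = 400 + 49 = 449  holds
C9: a1 = 7 is odd  fails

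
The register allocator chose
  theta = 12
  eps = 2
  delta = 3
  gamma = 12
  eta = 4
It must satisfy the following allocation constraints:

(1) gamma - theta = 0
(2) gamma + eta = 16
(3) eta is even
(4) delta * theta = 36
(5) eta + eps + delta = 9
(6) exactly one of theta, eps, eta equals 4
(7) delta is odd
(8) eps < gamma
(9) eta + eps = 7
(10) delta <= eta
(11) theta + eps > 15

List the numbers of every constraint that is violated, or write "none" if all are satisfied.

(1) gamma - theta = 12 - 12 = 0 — satisfied.
(2) gamma + eta = 12 + 4 = 16 — satisfied.
(3) eta = 4 is even — satisfied.
(4) delta * theta = 3 * 12 = 36 — satisfied.
(5) eta + eps + delta = 4 + 2 + 3 = 9 — satisfied.
(6) theta=12, eps=2, eta=4; 1 of them equals 4 — satisfied.
(7) delta = 3 is odd — satisfied.
(8) eps = 2, gamma = 12; 2 < 12 — satisfied.
(9) eta + eps = 4 + 2 = 6, not 7 — violated.
(10) delta = 3, eta = 4; 3 ≤ 4 — satisfied.
(11) theta + eps = 12 + 2 = 14; 14 ≤ 15, bound 15 not met — violated.

Constraints 9, 11 do not hold.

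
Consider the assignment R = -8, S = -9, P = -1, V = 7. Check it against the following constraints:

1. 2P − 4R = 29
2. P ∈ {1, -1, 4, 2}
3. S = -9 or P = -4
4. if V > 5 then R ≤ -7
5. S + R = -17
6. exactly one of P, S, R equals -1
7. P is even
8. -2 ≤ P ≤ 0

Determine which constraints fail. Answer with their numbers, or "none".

1. 2P − 4R = 2(-1) − 4(-8) = 30, not 29 — violated.
2. P = -1 is in {1, -1, 4, 2} — OK.
3. S = -9 = -9 (first disjunct) — OK.
4. V = 7 > 5, so we need R ≤ -7; R = -8 ≤ -7 — OK.
5. S + R = -9 + (-8) = -17 — OK.
6. P=-1, S=-9, R=-8; 1 of them equals -1 — OK.
7. P = -1 is odd — violated.
8. P = -1 lies in [-2, 0] — OK.

No — constraints 1 and 7 are not satisfied.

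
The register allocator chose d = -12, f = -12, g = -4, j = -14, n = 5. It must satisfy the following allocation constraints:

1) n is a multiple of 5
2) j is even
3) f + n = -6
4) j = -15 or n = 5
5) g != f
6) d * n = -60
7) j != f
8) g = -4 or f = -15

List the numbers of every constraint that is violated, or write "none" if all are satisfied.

No — constraint 3 is not satisfied.

1) 5 / 5 = 1, so 5 divides 5 — OK.
2) j = -14 is even — OK.
3) f + n = -12 + 5 = -7, not -6 — violated.
4) j = -14 ≠ -15, but n = 5 = 5 (second disjunct) — OK.
5) g = -4, f = -12; distinct — OK.
6) d * n = -12 * 5 = -60 — OK.
7) j = -14, f = -12; distinct — OK.
8) g = -4 = -4 (first disjunct) — OK.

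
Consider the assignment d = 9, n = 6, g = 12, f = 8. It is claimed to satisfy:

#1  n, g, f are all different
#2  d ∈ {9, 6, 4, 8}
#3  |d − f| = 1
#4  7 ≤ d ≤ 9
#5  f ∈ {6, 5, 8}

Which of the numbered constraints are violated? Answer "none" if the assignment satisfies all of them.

No violations.

#1 values 6, 12, 8 are pairwise distinct — holds.
#2 d = 9 is in {9, 6, 4, 8} — holds.
#3 |9 − 8| = 1 — holds.
#4 d = 9 lies in [7, 9] — holds.
#5 f = 8 is in {6, 5, 8} — holds.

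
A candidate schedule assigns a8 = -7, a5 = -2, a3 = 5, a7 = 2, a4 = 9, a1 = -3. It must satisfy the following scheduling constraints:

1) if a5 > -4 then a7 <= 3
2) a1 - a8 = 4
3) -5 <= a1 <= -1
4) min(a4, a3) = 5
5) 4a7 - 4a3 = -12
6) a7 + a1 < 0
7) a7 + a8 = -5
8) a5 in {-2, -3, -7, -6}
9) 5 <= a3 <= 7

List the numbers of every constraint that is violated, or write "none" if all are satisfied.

Yes — all constraints hold.

1) a5 = -2 > -4, so we need a7 ≤ 3; a7 = 2 ≤ 3 — holds.
2) a1 - a8 = -3 - (-7) = 4 — holds.
3) a1 = -3 lies in [-5, -1] — holds.
4) min(9, 5) = 5 — holds.
5) 4a7 - 4a3 = 4(2) - 4(5) = -12 — holds.
6) a7 + a1 = 2 + (-3) = -1; -1 < 0 — holds.
7) a7 + a8 = 2 + (-7) = -5 — holds.
8) a5 = -2 is in {-2, -3, -7, -6} — holds.
9) a3 = 5 lies in [5, 7] — holds.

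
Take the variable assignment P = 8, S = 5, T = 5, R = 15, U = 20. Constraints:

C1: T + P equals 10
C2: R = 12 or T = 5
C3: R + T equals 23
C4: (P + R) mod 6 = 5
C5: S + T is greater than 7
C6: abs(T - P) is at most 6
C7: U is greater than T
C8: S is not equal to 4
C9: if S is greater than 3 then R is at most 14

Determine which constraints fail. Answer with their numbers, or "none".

No — constraints 1, 3, 9 are not satisfied.

C1: T + P = 5 + 8 = 13, not 10  ✗
C2: R = 15 ≠ 12, but T = 5 = 5 (second disjunct)  ✓
C3: R + T = 15 + 5 = 20, not 23  ✗
C4: P + R = 23; 23 mod 6 = 5  ✓
C5: S + T = 5 + 5 = 10; 10 > 7  ✓
C6: abs(5 - 8) = 3; 3 ≤ 6  ✓
C7: U = 20, T = 5; 20 > 5  ✓
C8: S = 5, and 5 ≠ 4  ✓
C9: S = 5 > 3, so we need R ≤ 14; but R = 15 > 14  ✗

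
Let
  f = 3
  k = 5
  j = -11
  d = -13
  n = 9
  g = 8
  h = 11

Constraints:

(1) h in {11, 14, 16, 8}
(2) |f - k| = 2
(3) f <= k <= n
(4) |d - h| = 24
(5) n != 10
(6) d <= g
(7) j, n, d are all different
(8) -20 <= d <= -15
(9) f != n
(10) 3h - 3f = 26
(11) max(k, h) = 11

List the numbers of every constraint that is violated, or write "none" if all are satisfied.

No — constraints 8, 10 are not satisfied.

(1) h = 11 is in {11, 14, 16, 8}  true
(2) |3 - 5| = 2  true
(3) values 3 <= 5 <= 9  true
(4) |-13 - 11| = 24  true
(5) n = 9, and 9 ≠ 10  true
(6) d = -13, g = 8; -13 ≤ 8  true
(7) values -11, 9, -13 are pairwise distinct  true
(8) d = -13 is outside [-20, -15]  false
(9) f = 3, n = 9; distinct  true
(10) 3h - 3f = 3(11) - 3(3) = 24, not 26  false
(11) max(5, 11) = 11  true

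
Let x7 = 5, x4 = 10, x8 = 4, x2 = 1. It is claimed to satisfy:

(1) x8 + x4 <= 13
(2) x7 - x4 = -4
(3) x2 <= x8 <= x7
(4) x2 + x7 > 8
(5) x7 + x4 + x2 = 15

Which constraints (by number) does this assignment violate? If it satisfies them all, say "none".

No — constraints 1, 2, 4, and 5 are not satisfied.

(1) x8 + x4 = 4 + 10 = 14; 14 > 13, bound 13 not met — violated.
(2) x7 - x4 = 5 - 10 = -5, not -4 — violated.
(3) values 1 <= 4 <= 5 — OK.
(4) x2 + x7 = 1 + 5 = 6; 6 ≤ 8, bound 8 not met — violated.
(5) x7 + x4 + x2 = 5 + 10 + 1 = 16, not 15 — violated.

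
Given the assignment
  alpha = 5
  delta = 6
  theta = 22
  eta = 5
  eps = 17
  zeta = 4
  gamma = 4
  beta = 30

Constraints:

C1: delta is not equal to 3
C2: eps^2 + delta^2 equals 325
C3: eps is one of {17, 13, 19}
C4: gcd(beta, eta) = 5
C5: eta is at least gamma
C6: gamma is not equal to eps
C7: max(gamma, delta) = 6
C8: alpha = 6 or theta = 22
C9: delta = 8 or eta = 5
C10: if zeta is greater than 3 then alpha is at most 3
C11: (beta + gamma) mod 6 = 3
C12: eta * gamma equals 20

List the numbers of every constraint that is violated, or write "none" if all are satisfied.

C1: delta = 6, and 6 ≠ 3 — OK.
C2: eps^2 + delta^2 = 17^2 + 6^2 = 289 + 36 = 325 — OK.
C3: eps = 17 is in {17, 13, 19} — OK.
C4: gcd(30, 5) = 5 — OK.
C5: eta = 5, gamma = 4; 5 ≥ 4 — OK.
C6: gamma = 4, eps = 17; distinct — OK.
C7: max(4, 6) = 6 — OK.
C8: alpha = 5 ≠ 6, but theta = 22 = 22 (second disjunct) — OK.
C9: delta = 6 ≠ 8, but eta = 5 = 5 (second disjunct) — OK.
C10: zeta = 4 > 3, so we need alpha ≤ 3; but alpha = 5 > 3 — violated.
C11: beta + gamma = 34; 34 mod 6 = 4, not 3 — violated.
C12: eta * gamma = 5 * 4 = 20 — OK.

The assignment fails constraints 10, 11.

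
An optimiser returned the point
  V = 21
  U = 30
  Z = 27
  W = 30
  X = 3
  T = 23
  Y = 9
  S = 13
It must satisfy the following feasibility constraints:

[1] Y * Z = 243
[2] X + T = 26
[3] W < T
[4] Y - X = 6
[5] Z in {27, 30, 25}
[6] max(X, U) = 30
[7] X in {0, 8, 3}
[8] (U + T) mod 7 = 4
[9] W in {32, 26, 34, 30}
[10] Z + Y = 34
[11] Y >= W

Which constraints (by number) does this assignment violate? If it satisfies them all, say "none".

[1] Y * Z = 9 * 27 = 243 — satisfied.
[2] X + T = 3 + 23 = 26 — satisfied.
[3] W = 30, T = 23; 30 ≥ 23 (want <) — violated.
[4] Y - X = 9 - 3 = 6 — satisfied.
[5] Z = 27 is in {27, 30, 25} — satisfied.
[6] max(3, 30) = 30 — satisfied.
[7] X = 3 is in {0, 8, 3} — satisfied.
[8] U + T = 53; 53 mod 7 = 4 — satisfied.
[9] W = 30 is in {32, 26, 34, 30} — satisfied.
[10] Z + Y = 27 + 9 = 36, not 34 — violated.
[11] Y = 9, W = 30; 9 < 30 (want ≥) — violated.

Constraints 3, 10, 11 are violated.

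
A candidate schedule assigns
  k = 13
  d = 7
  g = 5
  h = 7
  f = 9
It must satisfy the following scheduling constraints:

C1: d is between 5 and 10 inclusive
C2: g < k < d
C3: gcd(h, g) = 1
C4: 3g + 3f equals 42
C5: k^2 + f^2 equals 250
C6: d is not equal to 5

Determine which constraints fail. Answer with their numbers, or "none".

Constraint 2 does not hold.

C1: d = 7 lies in [5, 10] — holds.
C2: values 5, 13, 7; k = 13 is not < d = 7 — does not hold.
C3: gcd(7, 5) = 1 — holds.
C4: 3g + 3f = 3(5) + 3(9) = 42 — holds.
C5: k^2 + f^2 = 13^2 + 9^2 = 169 + 81 = 250 — holds.
C6: d = 7, and 7 ≠ 5 — holds.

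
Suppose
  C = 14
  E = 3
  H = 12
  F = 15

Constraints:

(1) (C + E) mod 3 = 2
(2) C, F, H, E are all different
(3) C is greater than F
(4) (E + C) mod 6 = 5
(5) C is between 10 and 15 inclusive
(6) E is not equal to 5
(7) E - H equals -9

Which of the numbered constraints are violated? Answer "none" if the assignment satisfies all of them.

(1) C + E = 17; 17 mod 3 = 2 — holds.
(2) values 14, 15, 12, 3 are pairwise distinct — holds.
(3) C = 14, F = 15; 14 ≤ 15 (want >) — fails.
(4) E + C = 17; 17 mod 6 = 5 — holds.
(5) C = 14 lies in [10, 15] — holds.
(6) E = 3, and 3 ≠ 5 — holds.
(7) E - H = 3 - 12 = -9 — holds.

Constraint 3 is violated.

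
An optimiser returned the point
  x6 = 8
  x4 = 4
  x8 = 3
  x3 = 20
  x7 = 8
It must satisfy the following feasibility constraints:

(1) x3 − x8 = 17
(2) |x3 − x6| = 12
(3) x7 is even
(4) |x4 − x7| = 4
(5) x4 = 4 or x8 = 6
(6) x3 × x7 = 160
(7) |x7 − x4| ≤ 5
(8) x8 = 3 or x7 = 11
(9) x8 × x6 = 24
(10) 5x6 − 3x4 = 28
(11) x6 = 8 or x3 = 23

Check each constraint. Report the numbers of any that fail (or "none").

(1) x3 − x8 = 20 − 3 = 17 — holds.
(2) |20 − 8| = 12 — holds.
(3) x7 = 8 is even — holds.
(4) |4 − 8| = 4 — holds.
(5) x4 = 4 = 4 (first disjunct) — holds.
(6) x3 × x7 = 20 × 8 = 160 — holds.
(7) |8 − 4| = 4; 4 ≤ 5 — holds.
(8) x8 = 3 = 3 (first disjunct) — holds.
(9) x8 × x6 = 3 × 8 = 24 — holds.
(10) 5x6 − 3x4 = 5(8) − 3(4) = 28 — holds.
(11) x6 = 8 = 8 (first disjunct) — holds.

None — every constraint holds.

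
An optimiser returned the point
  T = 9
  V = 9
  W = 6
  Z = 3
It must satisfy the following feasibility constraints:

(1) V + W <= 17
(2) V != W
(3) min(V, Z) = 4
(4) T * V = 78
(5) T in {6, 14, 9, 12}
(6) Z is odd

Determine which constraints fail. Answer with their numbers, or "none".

No — constraints 3, 4 are not satisfied.

(1) V + W = 9 + 6 = 15; 15 ≤ 17 — OK.
(2) V = 9, W = 6; distinct — OK.
(3) min(9, 3) = 3, not 4 — violated.
(4) T * V = 9 * 9 = 81, not 78 — violated.
(5) T = 9 is in {6, 14, 9, 12} — OK.
(6) Z = 3 is odd — OK.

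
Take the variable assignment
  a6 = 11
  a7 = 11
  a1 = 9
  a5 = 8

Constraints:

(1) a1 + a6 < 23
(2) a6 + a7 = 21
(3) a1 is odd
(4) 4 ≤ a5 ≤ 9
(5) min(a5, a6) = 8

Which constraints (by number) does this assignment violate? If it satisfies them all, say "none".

The assignment fails constraint 2.

(1) a1 + a6 = 9 + 11 = 20; 20 < 23  ✓
(2) a6 + a7 = 11 + 11 = 22, not 21  ✗
(3) a1 = 9 is odd  ✓
(4) a5 = 8 lies in [4, 9]  ✓
(5) min(8, 11) = 8  ✓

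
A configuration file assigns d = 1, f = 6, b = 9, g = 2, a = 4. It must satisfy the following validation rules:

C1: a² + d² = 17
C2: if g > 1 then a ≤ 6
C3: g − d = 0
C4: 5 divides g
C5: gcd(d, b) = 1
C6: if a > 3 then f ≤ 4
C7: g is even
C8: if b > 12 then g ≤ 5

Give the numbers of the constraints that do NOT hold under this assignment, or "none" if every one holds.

Constraints 3, 4, 6 do not hold.

C1: a² + d² = 4² + 1² = 16 + 1 = 17 — OK.
C2: g = 2 > 1, so we need a ≤ 6; a = 4 ≤ 6 — OK.
C3: g − d = 2 − 1 = 1, not 0 — violated.
C4: 2 = 5×0 + 2, so 5 does not divide 2 — violated.
C5: gcd(1, 9) = 1 — OK.
C6: a = 4 > 3, so we need f ≤ 4; but f = 6 > 4 — violated.
C7: g = 2 is even — OK.
C8: b = 9, not > 12; antecedent false, conditional vacuously true — OK.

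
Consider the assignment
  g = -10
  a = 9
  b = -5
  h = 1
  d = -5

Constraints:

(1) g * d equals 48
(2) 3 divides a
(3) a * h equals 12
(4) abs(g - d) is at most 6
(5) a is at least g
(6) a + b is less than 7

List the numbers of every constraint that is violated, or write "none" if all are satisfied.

The assignment fails constraints 1 and 3.

(1) g * d = -10 * (-5) = 50, not 48  ✗
(2) 9 / 3 = 3, so 3 divides 9  ✓
(3) a * h = 9 * 1 = 9, not 12  ✗
(4) abs(-10 - (-5)) = 5; 5 ≤ 6  ✓
(5) a = 9, g = -10; 9 ≥ -10  ✓
(6) a + b = 9 + (-5) = 4; 4 < 7  ✓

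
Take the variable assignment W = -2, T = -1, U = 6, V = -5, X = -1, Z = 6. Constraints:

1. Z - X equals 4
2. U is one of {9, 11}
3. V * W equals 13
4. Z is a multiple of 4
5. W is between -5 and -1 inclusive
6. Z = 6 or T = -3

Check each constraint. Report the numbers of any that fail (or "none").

Violated: 1, 2, 3, and 4.

1. Z - X = 6 - (-1) = 7, not 4  no
2. U = 6 is not in {9, 11}  no
3. V * W = -5 * (-2) = 10, not 13  no
4. 6 = 4*1 + 2, so 4 does not divide 6  no
5. W = -2 lies in [-5, -1]  yes
6. Z = 6 = 6 (first disjunct)  yes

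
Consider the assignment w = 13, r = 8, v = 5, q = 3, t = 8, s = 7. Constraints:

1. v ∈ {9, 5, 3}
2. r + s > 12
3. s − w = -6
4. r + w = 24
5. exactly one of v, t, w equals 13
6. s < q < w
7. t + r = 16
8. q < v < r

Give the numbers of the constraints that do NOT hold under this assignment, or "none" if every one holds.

1. v = 5 is in {9, 5, 3}  OK
2. r + s = 8 + 7 = 15; 15 > 12  OK
3. s − w = 7 − 13 = -6  OK
4. r + w = 8 + 13 = 21, not 24  FAIL
5. v=5, t=8, w=13; 1 of them equals 13  OK
6. values 7, 3, 13; s = 7 is not < q = 3  FAIL
7. t + r = 8 + 8 = 16  OK
8. values 3 < 5 < 8  OK

Constraints 4 and 6 are violated.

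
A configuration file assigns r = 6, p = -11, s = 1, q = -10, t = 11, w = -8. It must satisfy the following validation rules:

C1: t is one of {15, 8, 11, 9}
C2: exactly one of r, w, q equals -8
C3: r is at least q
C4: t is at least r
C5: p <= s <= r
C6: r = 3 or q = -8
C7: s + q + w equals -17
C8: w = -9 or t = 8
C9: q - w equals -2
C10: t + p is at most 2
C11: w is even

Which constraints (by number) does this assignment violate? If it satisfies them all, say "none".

C1: t = 11 is in {15, 8, 11, 9} — OK.
C2: r=6, w=-8, q=-10; 1 of them equals -8 — OK.
C3: r = 6, q = -10; 6 ≥ -10 — OK.
C4: t = 11, r = 6; 11 ≥ 6 — OK.
C5: values -11 <= 1 <= 6 — OK.
C6: r = 6 ≠ 3 and q = -10 ≠ -8; both disjuncts false — violated.
C7: s + q + w = 1 + (-10) + (-8) = -17 — OK.
C8: w = -8 ≠ -9 and t = 11 ≠ 8; both disjuncts false — violated.
C9: q - w = -10 - (-8) = -2 — OK.
C10: t + p = 11 + (-11) = 0; 0 ≤ 2 — OK.
C11: w = -8 is even — OK.

Constraints 6 and 8 are violated.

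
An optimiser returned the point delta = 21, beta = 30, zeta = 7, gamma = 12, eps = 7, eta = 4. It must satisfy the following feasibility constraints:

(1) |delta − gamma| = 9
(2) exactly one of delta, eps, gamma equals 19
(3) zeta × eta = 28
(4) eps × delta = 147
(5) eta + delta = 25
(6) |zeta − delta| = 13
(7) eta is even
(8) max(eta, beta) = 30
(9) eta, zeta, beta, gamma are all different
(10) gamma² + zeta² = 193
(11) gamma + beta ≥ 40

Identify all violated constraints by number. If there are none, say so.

The assignment fails constraints 2 and 6.

(1) |21 − 12| = 9  true
(2) delta=21, eps=7, gamma=12; 0 of them equal 19, not exactly one  false
(3) zeta × eta = 7 × 4 = 28  true
(4) eps × delta = 7 × 21 = 147  true
(5) eta + delta = 4 + 21 = 25  true
(6) |7 − 21| = 14, not 13  false
(7) eta = 4 is even  true
(8) max(4, 30) = 30  true
(9) values 4, 7, 30, 12 are pairwise distinct  true
(10) gamma² + zeta² = 12² + 7² = 144 + 49 = 193  true
(11) gamma + beta = 12 + 30 = 42; 42 ≥ 40  true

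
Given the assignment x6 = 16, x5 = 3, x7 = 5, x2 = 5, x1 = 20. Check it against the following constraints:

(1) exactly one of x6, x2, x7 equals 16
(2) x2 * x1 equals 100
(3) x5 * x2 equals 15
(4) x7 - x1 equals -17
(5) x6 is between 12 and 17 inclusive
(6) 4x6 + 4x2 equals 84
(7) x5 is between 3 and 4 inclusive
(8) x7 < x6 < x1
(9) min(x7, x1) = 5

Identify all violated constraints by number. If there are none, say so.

(1) x6=16, x2=5, x7=5; 1 of them equals 16 — OK.
(2) x2 * x1 = 5 * 20 = 100 — OK.
(3) x5 * x2 = 3 * 5 = 15 — OK.
(4) x7 - x1 = 5 - 20 = -15, not -17 — violated.
(5) x6 = 16 lies in [12, 17] — OK.
(6) 4x6 + 4x2 = 4(16) + 4(5) = 84 — OK.
(7) x5 = 3 lies in [3, 4] — OK.
(8) values 5 < 16 < 20 — OK.
(9) min(5, 20) = 5 — OK.

Constraint 4 is violated.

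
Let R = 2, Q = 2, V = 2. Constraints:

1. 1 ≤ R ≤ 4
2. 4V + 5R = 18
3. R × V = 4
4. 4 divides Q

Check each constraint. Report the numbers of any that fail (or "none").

Constraint 4 does not hold.

1. R = 2 lies in [1, 4]  OK
2. 4V + 5R = 4(2) + 5(2) = 18  OK
3. R × V = 2 × 2 = 4  OK
4. 2 = 4×0 + 2, so 4 does not divide 2  FAIL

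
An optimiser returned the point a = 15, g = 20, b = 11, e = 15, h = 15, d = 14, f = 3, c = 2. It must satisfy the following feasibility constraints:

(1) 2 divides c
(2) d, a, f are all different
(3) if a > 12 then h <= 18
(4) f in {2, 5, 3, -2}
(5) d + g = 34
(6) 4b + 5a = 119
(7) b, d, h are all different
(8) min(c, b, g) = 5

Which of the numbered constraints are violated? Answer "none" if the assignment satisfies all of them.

(1) 2 / 2 = 1, so 2 divides 2 — holds.
(2) values 14, 15, 3 are pairwise distinct — holds.
(3) a = 15 > 12, so we need h ≤ 18; h = 15 ≤ 18 — holds.
(4) f = 3 is in {2, 5, 3, -2} — holds.
(5) d + g = 14 + 20 = 34 — holds.
(6) 4b + 5a = 4(11) + 5(15) = 119 — holds.
(7) values 11, 14, 15 are pairwise distinct — holds.
(8) min(2, 11, 20) = 2, not 5 — fails.

Constraint 8 does not hold.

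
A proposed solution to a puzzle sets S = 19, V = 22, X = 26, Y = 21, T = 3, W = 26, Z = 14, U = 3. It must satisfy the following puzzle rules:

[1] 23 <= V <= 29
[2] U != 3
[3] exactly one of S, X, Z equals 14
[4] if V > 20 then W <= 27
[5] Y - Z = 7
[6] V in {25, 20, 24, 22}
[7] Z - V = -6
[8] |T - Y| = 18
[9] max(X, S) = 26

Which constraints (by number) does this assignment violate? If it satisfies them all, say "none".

No — constraints 1, 2, and 7 are not satisfied.

[1] V = 22 is outside [23, 29]  fails
[2] U = 3, but 3 is required to differ  fails
[3] S=19, X=26, Z=14; 1 of them equals 14  holds
[4] V = 22 > 20, so we need W ≤ 27; W = 26 ≤ 27  holds
[5] Y - Z = 21 - 14 = 7  holds
[6] V = 22 is in {25, 20, 24, 22}  holds
[7] Z - V = 14 - 22 = -8, not -6  fails
[8] |3 - 21| = 18  holds
[9] max(26, 19) = 26  holds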